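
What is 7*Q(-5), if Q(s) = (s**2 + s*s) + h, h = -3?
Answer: 329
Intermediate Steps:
Q(s) = -3 + 2*s**2 (Q(s) = (s**2 + s*s) - 3 = (s**2 + s**2) - 3 = 2*s**2 - 3 = -3 + 2*s**2)
7*Q(-5) = 7*(-3 + 2*(-5)**2) = 7*(-3 + 2*25) = 7*(-3 + 50) = 7*47 = 329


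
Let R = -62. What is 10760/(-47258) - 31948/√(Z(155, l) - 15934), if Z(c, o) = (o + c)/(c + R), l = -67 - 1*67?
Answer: -5380/23629 + 31948*I*√1701373/164649 ≈ -0.22769 + 253.1*I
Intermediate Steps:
l = -134 (l = -67 - 67 = -134)
Z(c, o) = (c + o)/(-62 + c) (Z(c, o) = (o + c)/(c - 62) = (c + o)/(-62 + c))
10760/(-47258) - 31948/√(Z(155, l) - 15934) = 10760/(-47258) - 31948/√((155 - 134)/(-62 + 155) - 15934) = 10760*(-1/47258) - 31948/√(21/93 - 15934) = -5380/23629 - 31948/√((1/93)*21 - 15934) = -5380/23629 - 31948/√(7/31 - 15934) = -5380/23629 - 31948*(-I*√1701373/164649) = -5380/23629 - (-31948)*I*√1701373/164649 = -5380/23629 + 31948*I*√1701373/164649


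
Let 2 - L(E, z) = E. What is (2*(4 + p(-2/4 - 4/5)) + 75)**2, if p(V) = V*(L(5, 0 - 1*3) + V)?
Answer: 22174681/2500 ≈ 8869.9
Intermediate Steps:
L(E, z) = 2 - E
p(V) = V*(-3 + V) (p(V) = V*((2 - 1*5) + V) = V*((2 - 5) + V) = V*(-3 + V))
(2*(4 + p(-2/4 - 4/5)) + 75)**2 = (2*(4 + (-2/4 - 4/5)*(-3 + (-2/4 - 4/5))) + 75)**2 = (2*(4 + (-2*1/4 - 4*1/5)*(-3 + (-2*1/4 - 4*1/5))) + 75)**2 = (2*(4 + (-1/2 - 4/5)*(-3 + (-1/2 - 4/5))) + 75)**2 = (2*(4 - 13*(-3 - 13/10)/10) + 75)**2 = (2*(4 - 13/10*(-43/10)) + 75)**2 = (2*(4 + 559/100) + 75)**2 = (2*(959/100) + 75)**2 = (959/50 + 75)**2 = (4709/50)**2 = 22174681/2500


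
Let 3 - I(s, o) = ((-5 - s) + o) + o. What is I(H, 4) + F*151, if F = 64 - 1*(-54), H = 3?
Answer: 17821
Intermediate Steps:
I(s, o) = 8 + s - 2*o (I(s, o) = 3 - (((-5 - s) + o) + o) = 3 - ((-5 + o - s) + o) = 3 - (-5 - s + 2*o) = 3 + (5 + s - 2*o) = 8 + s - 2*o)
F = 118 (F = 64 + 54 = 118)
I(H, 4) + F*151 = (8 + 3 - 2*4) + 118*151 = (8 + 3 - 8) + 17818 = 3 + 17818 = 17821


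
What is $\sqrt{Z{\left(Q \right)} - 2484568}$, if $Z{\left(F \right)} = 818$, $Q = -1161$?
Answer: $25 i \sqrt{3974} \approx 1576.0 i$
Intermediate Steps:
$\sqrt{Z{\left(Q \right)} - 2484568} = \sqrt{818 - 2484568} = \sqrt{-2483750} = 25 i \sqrt{3974}$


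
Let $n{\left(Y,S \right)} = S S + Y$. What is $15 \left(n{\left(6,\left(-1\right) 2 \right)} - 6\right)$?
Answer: $60$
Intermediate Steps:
$n{\left(Y,S \right)} = Y + S^{2}$ ($n{\left(Y,S \right)} = S^{2} + Y = Y + S^{2}$)
$15 \left(n{\left(6,\left(-1\right) 2 \right)} - 6\right) = 15 \left(\left(6 + \left(\left(-1\right) 2\right)^{2}\right) - 6\right) = 15 \left(\left(6 + \left(-2\right)^{2}\right) - 6\right) = 15 \left(\left(6 + 4\right) - 6\right) = 15 \left(10 - 6\right) = 15 \cdot 4 = 60$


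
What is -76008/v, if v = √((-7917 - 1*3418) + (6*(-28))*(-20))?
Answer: 76008*I*√319/1595 ≈ 851.13*I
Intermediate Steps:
v = 5*I*√319 (v = √((-7917 - 3418) - 168*(-20)) = √(-11335 + 3360) = √(-7975) = 5*I*√319 ≈ 89.303*I)
-76008/v = -76008*(-I*√319/1595) = -(-76008)*I*√319/1595 = 76008*I*√319/1595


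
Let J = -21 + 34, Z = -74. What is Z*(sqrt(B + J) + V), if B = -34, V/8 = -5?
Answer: 2960 - 74*I*sqrt(21) ≈ 2960.0 - 339.11*I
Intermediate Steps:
V = -40 (V = 8*(-5) = -40)
J = 13
Z*(sqrt(B + J) + V) = -74*(sqrt(-34 + 13) - 40) = -74*(sqrt(-21) - 40) = -74*(I*sqrt(21) - 40) = -74*(-40 + I*sqrt(21)) = 2960 - 74*I*sqrt(21)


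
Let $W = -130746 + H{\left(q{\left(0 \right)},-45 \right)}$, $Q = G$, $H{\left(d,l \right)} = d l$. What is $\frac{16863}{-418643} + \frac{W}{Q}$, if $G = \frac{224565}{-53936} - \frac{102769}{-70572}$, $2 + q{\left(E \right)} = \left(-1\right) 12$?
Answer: $\frac{51835267374380852187}{1078534512554657} \approx 48061.0$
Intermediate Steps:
$q{\left(E \right)} = -14$ ($q{\left(E \right)} = -2 - 12 = -14$)
$G = - \frac{2576263099}{951592848}$ ($G = 224565 \left(- \frac{1}{53936}\right) - - \frac{102769}{70572} = - \frac{224565}{53936} + \frac{102769}{70572} = - \frac{2576263099}{951592848} \approx -2.7073$)
$Q = - \frac{2576263099}{951592848} \approx -2.7073$
$W = -130116$ ($W = -130746 - -630 = -130746 + 630 = -130116$)
$\frac{16863}{-418643} + \frac{W}{Q} = \frac{16863}{-418643} - \frac{130116}{- \frac{2576263099}{951592848}} = 16863 \left(- \frac{1}{418643}\right) - - \frac{123817455010368}{2576263099} = - \frac{16863}{418643} + \frac{123817455010368}{2576263099} = \frac{51835267374380852187}{1078534512554657}$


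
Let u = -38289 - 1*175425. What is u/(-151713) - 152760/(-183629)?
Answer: 6935529554/3095434053 ≈ 2.2406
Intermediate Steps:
u = -213714 (u = -38289 - 175425 = -213714)
u/(-151713) - 152760/(-183629) = -213714/(-151713) - 152760/(-183629) = -213714*(-1/151713) - 152760*(-1/183629) = 23746/16857 + 152760/183629 = 6935529554/3095434053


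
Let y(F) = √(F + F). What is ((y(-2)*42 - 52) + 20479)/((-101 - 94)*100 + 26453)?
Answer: 20427/6953 + 84*I/6953 ≈ 2.9379 + 0.012081*I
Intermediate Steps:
y(F) = √2*√F (y(F) = √(2*F) = √2*√F)
((y(-2)*42 - 52) + 20479)/((-101 - 94)*100 + 26453) = (((√2*√(-2))*42 - 52) + 20479)/((-101 - 94)*100 + 26453) = (((√2*(I*√2))*42 - 52) + 20479)/(-195*100 + 26453) = (((2*I)*42 - 52) + 20479)/(-19500 + 26453) = ((84*I - 52) + 20479)/6953 = ((-52 + 84*I) + 20479)*(1/6953) = (20427 + 84*I)*(1/6953) = 20427/6953 + 84*I/6953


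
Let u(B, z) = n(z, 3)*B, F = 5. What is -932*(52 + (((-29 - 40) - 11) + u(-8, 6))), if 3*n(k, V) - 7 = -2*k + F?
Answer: 26096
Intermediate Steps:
n(k, V) = 4 - 2*k/3 (n(k, V) = 7/3 + (-2*k + 5)/3 = 7/3 + (5 - 2*k)/3 = 7/3 + (5/3 - 2*k/3) = 4 - 2*k/3)
u(B, z) = B*(4 - 2*z/3) (u(B, z) = (4 - 2*z/3)*B = B*(4 - 2*z/3))
-932*(52 + (((-29 - 40) - 11) + u(-8, 6))) = -932*(52 + (((-29 - 40) - 11) + (2/3)*(-8)*(6 - 1*6))) = -932*(52 + ((-69 - 11) + (2/3)*(-8)*(6 - 6))) = -932*(52 + (-80 + (2/3)*(-8)*0)) = -932*(52 + (-80 + 0)) = -932*(52 - 80) = -932*(-28) = 26096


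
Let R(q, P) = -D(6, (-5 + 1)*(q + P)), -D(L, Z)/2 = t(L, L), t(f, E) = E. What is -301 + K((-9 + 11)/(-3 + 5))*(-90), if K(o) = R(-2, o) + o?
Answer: -1471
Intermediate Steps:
D(L, Z) = -2*L
R(q, P) = 12 (R(q, P) = -(-2)*6 = -1*(-12) = 12)
K(o) = 12 + o
-301 + K((-9 + 11)/(-3 + 5))*(-90) = -301 + (12 + (-9 + 11)/(-3 + 5))*(-90) = -301 + (12 + 2/2)*(-90) = -301 + (12 + 2*(½))*(-90) = -301 + (12 + 1)*(-90) = -301 + 13*(-90) = -301 - 1170 = -1471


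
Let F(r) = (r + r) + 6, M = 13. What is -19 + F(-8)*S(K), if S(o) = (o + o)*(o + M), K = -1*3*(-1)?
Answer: -979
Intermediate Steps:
F(r) = 6 + 2*r (F(r) = 2*r + 6 = 6 + 2*r)
K = 3 (K = -3*(-1) = 3)
S(o) = 2*o*(13 + o) (S(o) = (o + o)*(o + 13) = (2*o)*(13 + o) = 2*o*(13 + o))
-19 + F(-8)*S(K) = -19 + (6 + 2*(-8))*(2*3*(13 + 3)) = -19 + (6 - 16)*(2*3*16) = -19 - 10*96 = -19 - 960 = -979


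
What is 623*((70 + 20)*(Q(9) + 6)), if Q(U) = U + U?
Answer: 1345680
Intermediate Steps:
Q(U) = 2*U
623*((70 + 20)*(Q(9) + 6)) = 623*((70 + 20)*(2*9 + 6)) = 623*(90*(18 + 6)) = 623*(90*24) = 623*2160 = 1345680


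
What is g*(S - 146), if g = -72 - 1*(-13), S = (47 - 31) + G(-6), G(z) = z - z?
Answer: 7670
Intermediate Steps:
G(z) = 0
S = 16 (S = (47 - 31) + 0 = 16 + 0 = 16)
g = -59 (g = -72 + 13 = -59)
g*(S - 146) = -59*(16 - 146) = -59*(-130) = 7670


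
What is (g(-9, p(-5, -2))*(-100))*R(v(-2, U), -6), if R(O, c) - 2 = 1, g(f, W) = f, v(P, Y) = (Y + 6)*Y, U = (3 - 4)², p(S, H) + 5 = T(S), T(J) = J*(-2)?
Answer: 2700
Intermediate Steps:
T(J) = -2*J
p(S, H) = -5 - 2*S
U = 1 (U = (-1)² = 1)
v(P, Y) = Y*(6 + Y) (v(P, Y) = (6 + Y)*Y = Y*(6 + Y))
R(O, c) = 3 (R(O, c) = 2 + 1 = 3)
(g(-9, p(-5, -2))*(-100))*R(v(-2, U), -6) = -9*(-100)*3 = 900*3 = 2700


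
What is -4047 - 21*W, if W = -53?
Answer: -2934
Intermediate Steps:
-4047 - 21*W = -4047 - 21*(-53) = -4047 - 1*(-1113) = -4047 + 1113 = -2934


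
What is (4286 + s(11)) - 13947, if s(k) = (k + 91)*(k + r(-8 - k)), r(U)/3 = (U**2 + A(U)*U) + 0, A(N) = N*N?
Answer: -1996927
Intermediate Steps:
A(N) = N**2
r(U) = 3*U**2 + 3*U**3 (r(U) = 3*((U**2 + U**2*U) + 0) = 3*((U**2 + U**3) + 0) = 3*(U**2 + U**3) = 3*U**2 + 3*U**3)
s(k) = (91 + k)*(k + 3*(-8 - k)**2*(-7 - k)) (s(k) = (k + 91)*(k + 3*(-8 - k)**2*(1 + (-8 - k))) = (91 + k)*(k + 3*(-8 - k)**2*(-7 - k)))
(4286 + s(11)) - 13947 = (4286 + (-122304 - 49301*11 - 6806*11**2 - 342*11**3 - 3*11**4)) - 13947 = (4286 + (-122304 - 542311 - 6806*121 - 342*1331 - 3*14641)) - 13947 = (4286 + (-122304 - 542311 - 823526 - 455202 - 43923)) - 13947 = (4286 - 1987266) - 13947 = -1982980 - 13947 = -1996927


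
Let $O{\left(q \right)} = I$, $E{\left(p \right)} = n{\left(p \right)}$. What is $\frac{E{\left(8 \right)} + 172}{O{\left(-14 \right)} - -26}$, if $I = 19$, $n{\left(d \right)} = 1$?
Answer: $\frac{173}{45} \approx 3.8444$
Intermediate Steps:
$E{\left(p \right)} = 1$
$O{\left(q \right)} = 19$
$\frac{E{\left(8 \right)} + 172}{O{\left(-14 \right)} - -26} = \frac{1 + 172}{19 - -26} = \frac{173}{19 + 26} = \frac{173}{45}$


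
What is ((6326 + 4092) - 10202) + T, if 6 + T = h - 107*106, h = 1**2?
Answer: -11131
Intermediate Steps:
h = 1
T = -11347 (T = -6 + (1 - 107*106) = -6 + (1 - 11342) = -6 - 11341 = -11347)
((6326 + 4092) - 10202) + T = ((6326 + 4092) - 10202) - 11347 = (10418 - 10202) - 11347 = 216 - 11347 = -11131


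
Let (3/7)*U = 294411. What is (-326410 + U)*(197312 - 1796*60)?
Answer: 32287884048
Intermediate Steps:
U = 686959 (U = (7/3)*294411 = 686959)
(-326410 + U)*(197312 - 1796*60) = (-326410 + 686959)*(197312 - 1796*60) = 360549*(197312 - 107760) = 360549*89552 = 32287884048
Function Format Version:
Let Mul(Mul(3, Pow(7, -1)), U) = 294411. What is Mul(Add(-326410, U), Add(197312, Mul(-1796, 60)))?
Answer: 32287884048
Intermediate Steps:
U = 686959 (U = Mul(Rational(7, 3), 294411) = 686959)
Mul(Add(-326410, U), Add(197312, Mul(-1796, 60))) = Mul(Add(-326410, 686959), Add(197312, Mul(-1796, 60))) = Mul(360549, Add(197312, -107760)) = Mul(360549, 89552) = 32287884048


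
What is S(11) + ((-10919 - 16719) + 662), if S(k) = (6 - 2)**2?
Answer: -26960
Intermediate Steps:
S(k) = 16 (S(k) = 4**2 = 16)
S(11) + ((-10919 - 16719) + 662) = 16 + ((-10919 - 16719) + 662) = 16 + (-27638 + 662) = 16 - 26976 = -26960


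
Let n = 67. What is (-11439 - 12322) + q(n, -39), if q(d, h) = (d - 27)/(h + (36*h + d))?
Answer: -4086897/172 ≈ -23761.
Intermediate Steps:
q(d, h) = (-27 + d)/(d + 37*h) (q(d, h) = (-27 + d)/(h + (d + 36*h)) = (-27 + d)/(d + 37*h))
(-11439 - 12322) + q(n, -39) = (-11439 - 12322) + (-27 + 67)/(67 + 37*(-39)) = -23761 + 40/(67 - 1443) = -23761 + 40/(-1376) = -23761 - 1/1376*40 = -23761 - 5/172 = -4086897/172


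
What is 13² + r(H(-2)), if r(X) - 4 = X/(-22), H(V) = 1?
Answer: 3805/22 ≈ 172.95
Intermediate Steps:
r(X) = 4 - X/22 (r(X) = 4 + X/(-22) = 4 + X*(-1/22) = 4 - X/22)
13² + r(H(-2)) = 13² + (4 - 1/22*1) = 169 + (4 - 1/22) = 169 + 87/22 = 3805/22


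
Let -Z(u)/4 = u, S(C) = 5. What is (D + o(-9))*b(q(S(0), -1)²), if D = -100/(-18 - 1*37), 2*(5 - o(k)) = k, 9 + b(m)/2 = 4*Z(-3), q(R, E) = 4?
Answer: 9711/11 ≈ 882.82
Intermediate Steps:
Z(u) = -4*u
b(m) = 78 (b(m) = -18 + 2*(4*(-4*(-3))) = -18 + 2*(4*12) = -18 + 2*48 = -18 + 96 = 78)
o(k) = 5 - k/2
D = 20/11 (D = -100/(-18 - 37) = -100/(-55) = -100*(-1/55) = 20/11 ≈ 1.8182)
(D + o(-9))*b(q(S(0), -1)²) = (20/11 + (5 - ½*(-9)))*78 = (20/11 + (5 + 9/2))*78 = (20/11 + 19/2)*78 = (249/22)*78 = 9711/11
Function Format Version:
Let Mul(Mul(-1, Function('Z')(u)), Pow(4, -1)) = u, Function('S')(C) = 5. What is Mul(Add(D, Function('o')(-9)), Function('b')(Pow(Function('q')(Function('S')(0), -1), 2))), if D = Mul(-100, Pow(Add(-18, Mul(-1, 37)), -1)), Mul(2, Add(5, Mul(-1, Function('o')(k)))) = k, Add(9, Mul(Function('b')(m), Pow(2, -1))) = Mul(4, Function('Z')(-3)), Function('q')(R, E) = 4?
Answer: Rational(9711, 11) ≈ 882.82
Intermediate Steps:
Function('Z')(u) = Mul(-4, u)
Function('b')(m) = 78 (Function('b')(m) = Add(-18, Mul(2, Mul(4, Mul(-4, -3)))) = Add(-18, Mul(2, Mul(4, 12))) = Add(-18, Mul(2, 48)) = Add(-18, 96) = 78)
Function('o')(k) = Add(5, Mul(Rational(-1, 2), k))
D = Rational(20, 11) (D = Mul(-100, Pow(Add(-18, -37), -1)) = Mul(-100, Pow(-55, -1)) = Mul(-100, Rational(-1, 55)) = Rational(20, 11) ≈ 1.8182)
Mul(Add(D, Function('o')(-9)), Function('b')(Pow(Function('q')(Function('S')(0), -1), 2))) = Mul(Add(Rational(20, 11), Add(5, Mul(Rational(-1, 2), -9))), 78) = Mul(Add(Rational(20, 11), Add(5, Rational(9, 2))), 78) = Mul(Add(Rational(20, 11), Rational(19, 2)), 78) = Mul(Rational(249, 22), 78) = Rational(9711, 11)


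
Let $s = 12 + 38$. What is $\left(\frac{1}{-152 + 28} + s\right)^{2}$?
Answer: $\frac{38427601}{15376} \approx 2499.2$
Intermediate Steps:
$s = 50$
$\left(\frac{1}{-152 + 28} + s\right)^{2} = \left(\frac{1}{-152 + 28} + 50\right)^{2} = \left(\frac{1}{-124} + 50\right)^{2} = \left(- \frac{1}{124} + 50\right)^{2} = \left(\frac{6199}{124}\right)^{2} = \frac{38427601}{15376}$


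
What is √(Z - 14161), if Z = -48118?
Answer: 7*I*√1271 ≈ 249.56*I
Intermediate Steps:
√(Z - 14161) = √(-48118 - 14161) = √(-62279) = 7*I*√1271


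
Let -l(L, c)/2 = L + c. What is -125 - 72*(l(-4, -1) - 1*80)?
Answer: 4915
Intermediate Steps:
l(L, c) = -2*L - 2*c (l(L, c) = -2*(L + c) = -2*L - 2*c)
-125 - 72*(l(-4, -1) - 1*80) = -125 - 72*((-2*(-4) - 2*(-1)) - 1*80) = -125 - 72*((8 + 2) - 80) = -125 - 72*(10 - 80) = -125 - 72*(-70) = -125 + 5040 = 4915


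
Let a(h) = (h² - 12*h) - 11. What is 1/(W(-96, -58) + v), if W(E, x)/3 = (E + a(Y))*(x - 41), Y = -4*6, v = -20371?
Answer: -1/245200 ≈ -4.0783e-6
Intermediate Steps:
Y = -24
a(h) = -11 + h² - 12*h
W(E, x) = 3*(-41 + x)*(853 + E) (W(E, x) = 3*((E + (-11 + (-24)² - 12*(-24)))*(x - 41)) = 3*((E + (-11 + 576 + 288))*(-41 + x)) = 3*((E + 853)*(-41 + x)) = 3*((853 + E)*(-41 + x)) = 3*((-41 + x)*(853 + E)) = 3*(-41 + x)*(853 + E))
1/(W(-96, -58) + v) = 1/((-104919 - 123*(-96) + 2559*(-58) + 3*(-96)*(-58)) - 20371) = 1/((-104919 + 11808 - 148422 + 16704) - 20371) = 1/(-224829 - 20371) = 1/(-245200) = -1/245200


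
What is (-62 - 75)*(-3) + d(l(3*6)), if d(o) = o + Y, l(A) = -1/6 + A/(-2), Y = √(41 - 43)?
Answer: 2411/6 + I*√2 ≈ 401.83 + 1.4142*I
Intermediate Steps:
Y = I*√2 (Y = √(-2) = I*√2 ≈ 1.4142*I)
l(A) = -⅙ - A/2 (l(A) = -1*⅙ + A*(-½) = -⅙ - A/2)
d(o) = o + I*√2
(-62 - 75)*(-3) + d(l(3*6)) = (-62 - 75)*(-3) + ((-⅙ - 3*6/2) + I*√2) = -137*(-3) + ((-⅙ - ½*18) + I*√2) = 411 + ((-⅙ - 9) + I*√2) = 411 + (-55/6 + I*√2) = 2411/6 + I*√2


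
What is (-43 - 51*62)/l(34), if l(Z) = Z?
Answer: -3205/34 ≈ -94.265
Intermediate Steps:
(-43 - 51*62)/l(34) = (-43 - 51*62)/34 = (-43 - 3162)*(1/34) = -3205*1/34 = -3205/34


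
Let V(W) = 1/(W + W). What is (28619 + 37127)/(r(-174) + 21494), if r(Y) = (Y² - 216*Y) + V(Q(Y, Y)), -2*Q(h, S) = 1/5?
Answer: 65746/89349 ≈ 0.73583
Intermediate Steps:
Q(h, S) = -⅒ (Q(h, S) = -1/(2*5) = -½*⅕ = -⅒)
V(W) = 1/(2*W)
r(Y) = -5 + Y² - 216*Y (r(Y) = (Y² - 216*Y) + 1/(2*(-⅒)) = (Y² - 216*Y) + (½)*(-10) = (Y² - 216*Y) - 5 = -5 + Y² - 216*Y)
(28619 + 37127)/(r(-174) + 21494) = (28619 + 37127)/((-5 + (-174)² - 216*(-174)) + 21494) = 65746/((-5 + 30276 + 37584) + 21494) = 65746/(67855 + 21494) = 65746/89349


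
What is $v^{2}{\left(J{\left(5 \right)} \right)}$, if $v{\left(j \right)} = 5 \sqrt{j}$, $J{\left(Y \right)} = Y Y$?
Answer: $625$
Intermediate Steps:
$J{\left(Y \right)} = Y^{2}$
$v^{2}{\left(J{\left(5 \right)} \right)} = \left(5 \sqrt{5^{2}}\right)^{2} = \left(5 \sqrt{25}\right)^{2} = \left(5 \cdot 5\right)^{2} = 25^{2} = 625$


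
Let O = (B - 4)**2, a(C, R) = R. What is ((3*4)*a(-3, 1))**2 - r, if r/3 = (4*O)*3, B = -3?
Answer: -1620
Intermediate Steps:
O = 49 (O = (-3 - 4)**2 = (-7)**2 = 49)
r = 1764 (r = 3*((4*49)*3) = 3*(196*3) = 3*588 = 1764)
((3*4)*a(-3, 1))**2 - r = ((3*4)*1)**2 - 1*1764 = (12*1)**2 - 1764 = 12**2 - 1764 = 144 - 1764 = -1620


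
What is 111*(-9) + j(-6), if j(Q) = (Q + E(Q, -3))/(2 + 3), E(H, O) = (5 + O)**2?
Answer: -4997/5 ≈ -999.40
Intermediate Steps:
j(Q) = 4/5 + Q/5 (j(Q) = (Q + (5 - 3)**2)/(2 + 3) = (Q + 2**2)/5 = (Q + 4)*(1/5) = (4 + Q)*(1/5) = 4/5 + Q/5)
111*(-9) + j(-6) = 111*(-9) + (4/5 + (1/5)*(-6)) = -999 + (4/5 - 6/5) = -999 - 2/5 = -4997/5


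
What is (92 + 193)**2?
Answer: 81225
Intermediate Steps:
(92 + 193)**2 = 285**2 = 81225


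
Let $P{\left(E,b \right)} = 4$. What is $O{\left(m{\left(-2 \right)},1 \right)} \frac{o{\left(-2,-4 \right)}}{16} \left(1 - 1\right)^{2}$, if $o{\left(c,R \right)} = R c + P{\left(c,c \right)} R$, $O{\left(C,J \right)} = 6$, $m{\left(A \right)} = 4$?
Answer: $0$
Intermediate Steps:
$o{\left(c,R \right)} = 4 R + R c$ ($o{\left(c,R \right)} = R c + 4 R = 4 R + R c$)
$O{\left(m{\left(-2 \right)},1 \right)} \frac{o{\left(-2,-4 \right)}}{16} \left(1 - 1\right)^{2} = 6 \frac{\left(-4\right) \left(4 - 2\right)}{16} \left(1 - 1\right)^{2} = 6 \left(-4\right) 2 \cdot \frac{1}{16} \cdot 0^{2} = 6 \left(\left(-8\right) \frac{1}{16}\right) 0 = 6 \left(- \frac{1}{2}\right) 0 = \left(-3\right) 0 = 0$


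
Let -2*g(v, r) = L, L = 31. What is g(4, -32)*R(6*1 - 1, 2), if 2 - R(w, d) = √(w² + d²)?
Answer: -31 + 31*√29/2 ≈ 52.470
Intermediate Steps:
g(v, r) = -31/2 (g(v, r) = -½*31 = -31/2)
R(w, d) = 2 - √(d² + w²) (R(w, d) = 2 - √(w² + d²) = 2 - √(d² + w²))
g(4, -32)*R(6*1 - 1, 2) = -31*(2 - √(2² + (6*1 - 1)²))/2 = -31*(2 - √(4 + (6 - 1)²))/2 = -31*(2 - √(4 + 5²))/2 = -31*(2 - √(4 + 25))/2 = -31*(2 - √29)/2 = -31 + 31*√29/2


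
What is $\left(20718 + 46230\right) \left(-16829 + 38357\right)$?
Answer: $1441256544$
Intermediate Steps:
$\left(20718 + 46230\right) \left(-16829 + 38357\right) = 66948 \cdot 21528 = 1441256544$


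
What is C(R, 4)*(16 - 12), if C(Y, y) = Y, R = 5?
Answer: 20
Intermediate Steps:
C(R, 4)*(16 - 12) = 5*(16 - 12) = 5*4 = 20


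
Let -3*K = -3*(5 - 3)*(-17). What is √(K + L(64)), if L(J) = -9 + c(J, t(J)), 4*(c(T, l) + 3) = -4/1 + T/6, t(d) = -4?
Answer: I*√399/3 ≈ 6.6583*I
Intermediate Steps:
c(T, l) = -4 + T/24 (c(T, l) = -3 + (-4/1 + T/6)/4 = -3 + (-4*1 + T*(⅙))/4 = -3 + (-4 + T/6)/4 = -3 + (-1 + T/24) = -4 + T/24)
L(J) = -13 + J/24 (L(J) = -9 + (-4 + J/24) = -13 + J/24)
K = -34 (K = -(-3*(5 - 3))*(-17)/3 = -(-3*2)*(-17)/3 = -(-2)*(-17) = -⅓*102 = -34)
√(K + L(64)) = √(-34 + (-13 + (1/24)*64)) = √(-34 + (-13 + 8/3)) = √(-34 - 31/3) = √(-133/3) = I*√399/3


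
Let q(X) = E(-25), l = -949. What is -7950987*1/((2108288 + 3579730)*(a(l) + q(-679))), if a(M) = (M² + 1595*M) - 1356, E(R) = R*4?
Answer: 883443/388371549020 ≈ 2.2747e-6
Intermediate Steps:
E(R) = 4*R
q(X) = -100 (q(X) = 4*(-25) = -100)
a(M) = -1356 + M² + 1595*M
-7950987*1/((2108288 + 3579730)*(a(l) + q(-679))) = -7950987*1/((2108288 + 3579730)*((-1356 + (-949)² + 1595*(-949)) - 100)) = -7950987*1/(5688018*((-1356 + 900601 - 1513655) - 100)) = -7950987*1/(5688018*(-614410 - 100)) = -7950987/(5688018*(-614510)) = -7950987/(-3495343941180) = -7950987*(-1/3495343941180) = 883443/388371549020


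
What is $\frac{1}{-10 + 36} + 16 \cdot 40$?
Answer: $\frac{16641}{26} \approx 640.04$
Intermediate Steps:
$\frac{1}{-10 + 36} + 16 \cdot 40 = \frac{1}{26} + 640 = \frac{16641}{26}$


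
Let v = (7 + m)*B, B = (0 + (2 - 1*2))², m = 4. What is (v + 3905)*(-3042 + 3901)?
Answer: 3354395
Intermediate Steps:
B = 0 (B = (0 + (2 - 2))² = (0 + 0)² = 0² = 0)
v = 0 (v = (7 + 4)*0 = 11*0 = 0)
(v + 3905)*(-3042 + 3901) = (0 + 3905)*(-3042 + 3901) = 3905*859 = 3354395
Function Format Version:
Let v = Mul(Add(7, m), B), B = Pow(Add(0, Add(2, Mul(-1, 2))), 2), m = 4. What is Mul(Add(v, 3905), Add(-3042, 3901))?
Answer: 3354395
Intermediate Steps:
B = 0 (B = Pow(Add(0, Add(2, -2)), 2) = Pow(Add(0, 0), 2) = Pow(0, 2) = 0)
v = 0 (v = Mul(Add(7, 4), 0) = Mul(11, 0) = 0)
Mul(Add(v, 3905), Add(-3042, 3901)) = Mul(Add(0, 3905), Add(-3042, 3901)) = Mul(3905, 859) = 3354395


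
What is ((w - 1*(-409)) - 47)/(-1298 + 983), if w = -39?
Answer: -323/315 ≈ -1.0254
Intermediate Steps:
((w - 1*(-409)) - 47)/(-1298 + 983) = ((-39 - 1*(-409)) - 47)/(-1298 + 983) = ((-39 + 409) - 47)/(-315) = -(370 - 47)/315 = -1/315*323 = -323/315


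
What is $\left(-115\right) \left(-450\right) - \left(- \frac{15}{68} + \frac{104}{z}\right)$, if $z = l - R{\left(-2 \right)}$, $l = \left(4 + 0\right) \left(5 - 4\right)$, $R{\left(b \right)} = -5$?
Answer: $\frac{31664063}{612} \approx 51739.0$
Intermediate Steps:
$l = 4$ ($l = 4 \cdot 1 = 4$)
$z = 9$ ($z = 4 - -5 = 4 + 5 = 9$)
$\left(-115\right) \left(-450\right) - \left(- \frac{15}{68} + \frac{104}{z}\right) = \left(-115\right) \left(-450\right) - \left(- \frac{15}{68} + \frac{104}{9}\right) = 51750 - \frac{6937}{612} = \frac{31664063}{612}$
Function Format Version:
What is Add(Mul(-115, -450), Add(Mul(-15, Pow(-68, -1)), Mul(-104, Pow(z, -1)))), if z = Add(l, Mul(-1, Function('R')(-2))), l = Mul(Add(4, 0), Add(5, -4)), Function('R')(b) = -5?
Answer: Rational(31664063, 612) ≈ 51739.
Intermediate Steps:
l = 4 (l = Mul(4, 1) = 4)
z = 9 (z = Add(4, Mul(-1, -5)) = Add(4, 5) = 9)
Add(Mul(-115, -450), Add(Mul(-15, Pow(-68, -1)), Mul(-104, Pow(z, -1)))) = Add(Mul(-115, -450), Add(Mul(-15, Pow(-68, -1)), Mul(-104, Pow(9, -1)))) = Add(51750, Add(Mul(-15, Rational(-1, 68)), Mul(-104, Rational(1, 9)))) = Add(51750, Add(Rational(15, 68), Rational(-104, 9))) = Add(51750, Rational(-6937, 612)) = Rational(31664063, 612)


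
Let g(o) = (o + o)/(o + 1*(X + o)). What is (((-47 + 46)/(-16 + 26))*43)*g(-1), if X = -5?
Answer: -43/35 ≈ -1.2286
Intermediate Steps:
g(o) = 2*o/(-5 + 2*o) (g(o) = (o + o)/(o + 1*(-5 + o)) = (2*o)/(o + (-5 + o)) = (2*o)/(-5 + 2*o) = 2*o/(-5 + 2*o))
(((-47 + 46)/(-16 + 26))*43)*g(-1) = (((-47 + 46)/(-16 + 26))*43)*(2*(-1)/(-5 + 2*(-1))) = (-1/10*43)*(2*(-1)/(-5 - 2)) = (-1*⅒*43)*(2*(-1)/(-7)) = (-⅒*43)*(2*(-1)*(-⅐)) = -43/10*2/7 = -43/35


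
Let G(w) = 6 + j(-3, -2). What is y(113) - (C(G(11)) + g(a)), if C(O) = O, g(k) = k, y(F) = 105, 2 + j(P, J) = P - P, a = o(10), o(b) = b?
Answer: 91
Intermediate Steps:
a = 10
j(P, J) = -2 (j(P, J) = -2 + (P - P) = -2 + 0 = -2)
G(w) = 4 (G(w) = 6 - 2 = 4)
y(113) - (C(G(11)) + g(a)) = 105 - (4 + 10) = 105 - 1*14 = 105 - 14 = 91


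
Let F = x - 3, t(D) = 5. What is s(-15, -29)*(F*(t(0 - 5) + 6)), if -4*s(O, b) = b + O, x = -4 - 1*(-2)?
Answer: -605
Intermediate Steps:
x = -2 (x = -4 + 2 = -2)
F = -5 (F = -2 - 3 = -5)
s(O, b) = -O/4 - b/4 (s(O, b) = -(b + O)/4 = -(O + b)/4 = -O/4 - b/4)
s(-15, -29)*(F*(t(0 - 5) + 6)) = (-¼*(-15) - ¼*(-29))*(-5*(5 + 6)) = (15/4 + 29/4)*(-5*11) = 11*(-55) = -605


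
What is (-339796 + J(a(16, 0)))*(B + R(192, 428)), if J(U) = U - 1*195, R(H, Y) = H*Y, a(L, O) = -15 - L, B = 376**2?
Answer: -76012598144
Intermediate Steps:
B = 141376
J(U) = -195 + U (J(U) = U - 195 = -195 + U)
(-339796 + J(a(16, 0)))*(B + R(192, 428)) = (-339796 + (-195 + (-15 - 1*16)))*(141376 + 192*428) = (-339796 + (-195 + (-15 - 16)))*(141376 + 82176) = (-339796 + (-195 - 31))*223552 = (-339796 - 226)*223552 = -340022*223552 = -76012598144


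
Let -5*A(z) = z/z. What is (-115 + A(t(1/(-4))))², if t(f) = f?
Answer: 331776/25 ≈ 13271.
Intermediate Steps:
A(z) = -⅕ (A(z) = -z/(5*z) = -⅕*1 = -⅕)
(-115 + A(t(1/(-4))))² = (-115 - ⅕)² = (-576/5)² = 331776/25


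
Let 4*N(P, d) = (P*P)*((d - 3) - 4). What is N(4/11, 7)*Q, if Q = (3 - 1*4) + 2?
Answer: 0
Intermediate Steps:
Q = 1 (Q = (3 - 4) + 2 = -1 + 2 = 1)
N(P, d) = P²*(-7 + d)/4 (N(P, d) = ((P*P)*((d - 3) - 4))/4 = (P²*((-3 + d) - 4))/4 = (P²*(-7 + d))/4 = P²*(-7 + d)/4)
N(4/11, 7)*Q = ((4/11)²*(-7 + 7)/4)*1 = ((¼)*(4*(1/11))²*0)*1 = ((¼)*(4/11)²*0)*1 = ((¼)*(16/121)*0)*1 = 0*1 = 0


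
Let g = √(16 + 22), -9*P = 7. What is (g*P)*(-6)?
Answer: 14*√38/3 ≈ 28.767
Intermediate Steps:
P = -7/9 (P = -⅑*7 = -7/9 ≈ -0.77778)
g = √38 ≈ 6.1644
(g*P)*(-6) = (√38*(-7/9))*(-6) = -7*√38/9*(-6) = 14*√38/3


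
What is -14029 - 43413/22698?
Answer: -106157885/7566 ≈ -14031.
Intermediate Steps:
-14029 - 43413/22698 = -14029 - 43413*1/22698 = -14029 - 14471/7566 = -106157885/7566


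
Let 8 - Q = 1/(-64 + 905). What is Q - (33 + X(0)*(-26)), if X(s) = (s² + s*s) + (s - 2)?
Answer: -64758/841 ≈ -77.001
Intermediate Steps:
X(s) = -2 + s + 2*s² (X(s) = (s² + s²) + (-2 + s) = 2*s² + (-2 + s) = -2 + s + 2*s²)
Q = 6727/841 (Q = 8 - 1/(-64 + 905) = 8 - 1/841 = 6727/841 ≈ 7.9988)
Q - (33 + X(0)*(-26)) = 6727/841 - (33 + (-2 + 0 + 2*0²)*(-26)) = 6727/841 - (33 + (-2 + 0 + 2*0)*(-26)) = 6727/841 - (33 + (-2 + 0 + 0)*(-26)) = 6727/841 - (33 - 2*(-26)) = 6727/841 - (33 + 52) = 6727/841 - 1*85 = 6727/841 - 85 = -64758/841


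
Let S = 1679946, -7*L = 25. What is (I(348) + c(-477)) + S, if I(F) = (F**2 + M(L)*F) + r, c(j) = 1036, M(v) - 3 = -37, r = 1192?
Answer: 1791446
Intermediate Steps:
L = -25/7 (L = -1/7*25 = -25/7 ≈ -3.5714)
M(v) = -34 (M(v) = 3 - 37 = -34)
I(F) = 1192 + F**2 - 34*F (I(F) = (F**2 - 34*F) + 1192 = 1192 + F**2 - 34*F)
(I(348) + c(-477)) + S = ((1192 + 348**2 - 34*348) + 1036) + 1679946 = ((1192 + 121104 - 11832) + 1036) + 1679946 = (110464 + 1036) + 1679946 = 111500 + 1679946 = 1791446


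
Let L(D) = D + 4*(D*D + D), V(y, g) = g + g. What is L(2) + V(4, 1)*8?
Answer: 42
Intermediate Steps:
V(y, g) = 2*g
L(D) = 4*D² + 5*D (L(D) = D + 4*(D² + D) = D + 4*(D + D²) = D + (4*D + 4*D²) = 4*D² + 5*D)
L(2) + V(4, 1)*8 = 2*(5 + 4*2) + (2*1)*8 = 2*(5 + 8) + 2*8 = 2*13 + 16 = 26 + 16 = 42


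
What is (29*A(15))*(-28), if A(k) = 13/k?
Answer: -10556/15 ≈ -703.73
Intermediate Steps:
(29*A(15))*(-28) = (29*(13/15))*(-28) = (377/15)*(-28) = -10556/15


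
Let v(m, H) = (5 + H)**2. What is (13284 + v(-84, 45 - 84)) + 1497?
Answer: 15937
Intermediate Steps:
(13284 + v(-84, 45 - 84)) + 1497 = (13284 + (5 + (45 - 84))**2) + 1497 = (13284 + (5 - 39)**2) + 1497 = (13284 + (-34)**2) + 1497 = (13284 + 1156) + 1497 = 14440 + 1497 = 15937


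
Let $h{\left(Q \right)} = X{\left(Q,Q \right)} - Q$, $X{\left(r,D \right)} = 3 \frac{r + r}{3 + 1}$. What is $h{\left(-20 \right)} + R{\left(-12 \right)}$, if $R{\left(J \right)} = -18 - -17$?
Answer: $-11$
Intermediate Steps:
$R{\left(J \right)} = -1$ ($R{\left(J \right)} = -18 + 17 = -1$)
$X{\left(r,D \right)} = \frac{3 r}{2}$ ($X{\left(r,D \right)} = 3 \frac{2 r}{4} = 3 \cdot 2 r \frac{1}{4} = 3 \frac{r}{2} = \frac{3 r}{2}$)
$h{\left(Q \right)} = \frac{Q}{2}$ ($h{\left(Q \right)} = \frac{3 Q}{2} - Q = \frac{Q}{2}$)
$h{\left(-20 \right)} + R{\left(-12 \right)} = \frac{1}{2} \left(-20\right) - 1 = -10 - 1 = -11$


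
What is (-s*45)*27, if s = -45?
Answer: 54675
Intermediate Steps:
(-s*45)*27 = (-1*(-45)*45)*27 = (45*45)*27 = 2025*27 = 54675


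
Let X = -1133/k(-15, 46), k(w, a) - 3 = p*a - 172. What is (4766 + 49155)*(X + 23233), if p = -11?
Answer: 845665042768/675 ≈ 1.2528e+9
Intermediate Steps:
k(w, a) = -169 - 11*a (k(w, a) = 3 + (-11*a - 172) = 3 + (-172 - 11*a) = -169 - 11*a)
X = 1133/675 (X = -1133/(-169 - 11*46) = -1133/(-169 - 506) = -1133/(-675) = -1133*(-1/675) = 1133/675 ≈ 1.6785)
(4766 + 49155)*(X + 23233) = (4766 + 49155)*(1133/675 + 23233) = 53921*(15683408/675) = 845665042768/675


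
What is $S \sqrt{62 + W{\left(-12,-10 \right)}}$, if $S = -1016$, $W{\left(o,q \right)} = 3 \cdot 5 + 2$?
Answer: $- 1016 \sqrt{79} \approx -9030.4$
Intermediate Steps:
$W{\left(o,q \right)} = 17$ ($W{\left(o,q \right)} = 15 + 2 = 17$)
$S \sqrt{62 + W{\left(-12,-10 \right)}} = - 1016 \sqrt{62 + 17} = - 1016 \sqrt{79}$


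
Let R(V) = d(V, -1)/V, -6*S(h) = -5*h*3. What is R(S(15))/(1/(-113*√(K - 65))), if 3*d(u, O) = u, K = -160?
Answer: -565*I ≈ -565.0*I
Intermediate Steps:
d(u, O) = u/3
S(h) = 5*h/2 (S(h) = -(-5*h)*3/6 = -(-5)*h/2 = 5*h/2)
R(V) = ⅓ (R(V) = (V/3)/V = ⅓)
R(S(15))/(1/(-113*√(K - 65))) = 1/(3*(1/(-113*√(-160 - 65)))) = 1/(3*(1/(-1695*I))) = 1/(3*((I/1695))) = (-1695*I)/3 = -565*I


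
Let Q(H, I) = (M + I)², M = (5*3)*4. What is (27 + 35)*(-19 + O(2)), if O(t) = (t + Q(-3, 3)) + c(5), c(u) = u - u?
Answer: 245024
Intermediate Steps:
M = 60 (M = 15*4 = 60)
Q(H, I) = (60 + I)²
c(u) = 0
O(t) = 3969 + t (O(t) = (t + (60 + 3)²) + 0 = (t + 63²) + 0 = (t + 3969) + 0 = (3969 + t) + 0 = 3969 + t)
(27 + 35)*(-19 + O(2)) = (27 + 35)*(-19 + (3969 + 2)) = 62*(-19 + 3971) = 62*3952 = 245024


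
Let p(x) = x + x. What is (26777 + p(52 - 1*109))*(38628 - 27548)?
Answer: 295426040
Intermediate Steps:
p(x) = 2*x
(26777 + p(52 - 1*109))*(38628 - 27548) = (26777 + 2*(52 - 1*109))*(38628 - 27548) = (26777 + 2*(52 - 109))*11080 = (26777 + 2*(-57))*11080 = (26777 - 114)*11080 = 26663*11080 = 295426040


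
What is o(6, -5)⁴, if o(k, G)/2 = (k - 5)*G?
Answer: 10000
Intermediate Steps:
o(k, G) = 2*G*(-5 + k) (o(k, G) = 2*((k - 5)*G) = 2*((-5 + k)*G) = 2*(G*(-5 + k)) = 2*G*(-5 + k))
o(6, -5)⁴ = (2*(-5)*(-5 + 6))⁴ = (2*(-5)*1)⁴ = (-10)⁴ = 10000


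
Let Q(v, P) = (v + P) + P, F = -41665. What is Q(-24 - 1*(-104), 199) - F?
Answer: 42143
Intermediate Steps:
Q(v, P) = v + 2*P (Q(v, P) = (P + v) + P = v + 2*P)
Q(-24 - 1*(-104), 199) - F = ((-24 - 1*(-104)) + 2*199) - 1*(-41665) = ((-24 + 104) + 398) + 41665 = (80 + 398) + 41665 = 478 + 41665 = 42143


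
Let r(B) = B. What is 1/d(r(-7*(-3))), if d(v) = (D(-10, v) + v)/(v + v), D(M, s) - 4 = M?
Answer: 14/5 ≈ 2.8000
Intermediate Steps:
D(M, s) = 4 + M
d(v) = (-6 + v)/(2*v) (d(v) = ((4 - 10) + v)/(v + v) = (-6 + v)/((2*v)) = (-6 + v)*(1/(2*v)) = (-6 + v)/(2*v))
1/d(r(-7*(-3))) = 1/((-6 - 7*(-3))/(2*((-7*(-3))))) = 1/((1/2)*(-6 + 21)/21) = 1/((1/2)*(1/21)*15) = 1/(5/14) = 14/5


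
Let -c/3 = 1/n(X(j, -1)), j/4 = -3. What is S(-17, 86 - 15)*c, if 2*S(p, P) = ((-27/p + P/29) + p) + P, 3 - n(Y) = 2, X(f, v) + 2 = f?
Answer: -42918/493 ≈ -87.055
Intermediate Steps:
j = -12 (j = 4*(-3) = -12)
X(f, v) = -2 + f
n(Y) = 1 (n(Y) = 3 - 1*2 = 3 - 2 = 1)
S(p, P) = p/2 - 27/(2*p) + 15*P/29 (S(p, P) = (((-27/p + P/29) + p) + P)/2 = ((p - 27/p + P/29) + P)/2 = (p - 27/p + 30*P/29)/2 = p/2 - 27/(2*p) + 15*P/29)
c = -3 (c = -3/1 = -3*1 = -3)
S(-17, 86 - 15)*c = ((1/58)*(-783 - 17*(29*(-17) + 30*(86 - 15)))/(-17))*(-3) = ((1/58)*(-1/17)*(-783 - 17*(-493 + 30*71)))*(-3) = ((1/58)*(-1/17)*(-783 - 17*(-493 + 2130)))*(-3) = ((1/58)*(-1/17)*(-783 - 17*1637))*(-3) = ((1/58)*(-1/17)*(-783 - 27829))*(-3) = ((1/58)*(-1/17)*(-28612))*(-3) = (14306/493)*(-3) = -42918/493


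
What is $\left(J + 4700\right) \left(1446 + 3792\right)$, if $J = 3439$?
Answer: $42632082$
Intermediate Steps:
$\left(J + 4700\right) \left(1446 + 3792\right) = \left(3439 + 4700\right) \left(1446 + 3792\right) = 8139 \cdot 5238 = 42632082$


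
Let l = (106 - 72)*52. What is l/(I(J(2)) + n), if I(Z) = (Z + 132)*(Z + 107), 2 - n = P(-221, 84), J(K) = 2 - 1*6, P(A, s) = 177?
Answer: 1768/13009 ≈ 0.13591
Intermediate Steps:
J(K) = -4 (J(K) = 2 - 6 = -4)
l = 1768 (l = 34*52 = 1768)
n = -175 (n = 2 - 1*177 = 2 - 177 = -175)
I(Z) = (107 + Z)*(132 + Z) (I(Z) = (132 + Z)*(107 + Z) = (107 + Z)*(132 + Z))
l/(I(J(2)) + n) = 1768/((14124 + (-4)² + 239*(-4)) - 175) = 1768/((14124 + 16 - 956) - 175) = 1768/(13184 - 175) = 1768/13009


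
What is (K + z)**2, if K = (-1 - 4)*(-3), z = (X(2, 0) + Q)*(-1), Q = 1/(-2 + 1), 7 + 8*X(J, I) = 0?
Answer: 18225/64 ≈ 284.77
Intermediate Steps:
X(J, I) = -7/8 (X(J, I) = -7/8 + (1/8)*0 = -7/8 + 0 = -7/8)
Q = -1 (Q = 1/(-1) = -1)
z = 15/8 (z = (-7/8 - 1)*(-1) = -15/8*(-1) = 15/8 ≈ 1.8750)
K = 15 (K = -5*(-3) = 15)
(K + z)**2 = (15 + 15/8)**2 = (135/8)**2 = 18225/64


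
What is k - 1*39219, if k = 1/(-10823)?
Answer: -424467238/10823 ≈ -39219.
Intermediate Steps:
k = -1/10823 ≈ -9.2396e-5
k - 1*39219 = -1/10823 - 1*39219 = -1/10823 - 39219 = -424467238/10823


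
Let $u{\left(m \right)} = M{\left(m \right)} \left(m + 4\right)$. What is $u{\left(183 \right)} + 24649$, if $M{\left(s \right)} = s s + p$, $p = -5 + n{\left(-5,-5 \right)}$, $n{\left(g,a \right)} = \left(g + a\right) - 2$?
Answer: $6283913$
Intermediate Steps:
$n{\left(g,a \right)} = -2 + a + g$ ($n{\left(g,a \right)} = \left(a + g\right) - 2 = -2 + a + g$)
$p = -17$ ($p = -5 - 12 = -17$)
$M{\left(s \right)} = -17 + s^{2}$ ($M{\left(s \right)} = s s - 17 = s^{2} - 17 = -17 + s^{2}$)
$u{\left(m \right)} = \left(-17 + m^{2}\right) \left(4 + m\right)$ ($u{\left(m \right)} = \left(-17 + m^{2}\right) \left(m + 4\right) = \left(-17 + m^{2}\right) \left(4 + m\right)$)
$u{\left(183 \right)} + 24649 = \left(-17 + 183^{2}\right) \left(4 + 183\right) + 24649 = \left(-17 + 33489\right) 187 + 24649 = 33472 \cdot 187 + 24649 = 6259264 + 24649 = 6283913$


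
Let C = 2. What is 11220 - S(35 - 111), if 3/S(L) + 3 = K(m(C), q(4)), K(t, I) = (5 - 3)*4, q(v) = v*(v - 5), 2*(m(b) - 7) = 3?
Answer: 56097/5 ≈ 11219.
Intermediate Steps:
m(b) = 17/2 (m(b) = 7 + (1/2)*3 = 7 + 3/2 = 17/2)
q(v) = v*(-5 + v)
K(t, I) = 8 (K(t, I) = 2*4 = 8)
S(L) = 3/5 (S(L) = 3/(-3 + 8) = 3/5)
11220 - S(35 - 111) = 11220 - 1*3/5 = 11220 - 3/5 = 56097/5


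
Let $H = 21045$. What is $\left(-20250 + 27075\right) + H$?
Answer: $27870$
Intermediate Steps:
$\left(-20250 + 27075\right) + H = \left(-20250 + 27075\right) + 21045 = 6825 + 21045 = 27870$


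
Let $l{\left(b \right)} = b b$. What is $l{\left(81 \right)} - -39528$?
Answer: $46089$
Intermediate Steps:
$l{\left(b \right)} = b^{2}$
$l{\left(81 \right)} - -39528 = 81^{2} - -39528 = 6561 + 39528 = 46089$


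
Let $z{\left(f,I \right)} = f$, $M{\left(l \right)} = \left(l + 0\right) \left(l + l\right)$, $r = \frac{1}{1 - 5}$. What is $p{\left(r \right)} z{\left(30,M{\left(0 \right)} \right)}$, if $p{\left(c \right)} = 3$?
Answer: $90$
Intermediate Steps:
$r = - \frac{1}{4}$ ($r = \frac{1}{-4} = - \frac{1}{4} \approx -0.25$)
$M{\left(l \right)} = 2 l^{2}$ ($M{\left(l \right)} = l 2 l = 2 l^{2}$)
$p{\left(r \right)} z{\left(30,M{\left(0 \right)} \right)} = 3 \cdot 30 = 90$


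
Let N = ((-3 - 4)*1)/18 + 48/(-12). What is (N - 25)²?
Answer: 279841/324 ≈ 863.71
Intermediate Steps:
N = -79/18 (N = -7*1*(1/18) + 48*(-1/12) = -7*1/18 - 4 = -7/18 - 4 = -79/18 ≈ -4.3889)
(N - 25)² = (-79/18 - 25)² = (-529/18)² = 279841/324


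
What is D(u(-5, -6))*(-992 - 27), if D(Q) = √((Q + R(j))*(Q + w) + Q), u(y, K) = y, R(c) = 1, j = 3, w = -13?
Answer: -1019*√67 ≈ -8340.9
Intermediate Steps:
D(Q) = √(Q + (1 + Q)*(-13 + Q)) (D(Q) = √((Q + 1)*(Q - 13) + Q) = √((1 + Q)*(-13 + Q) + Q) = √(Q + (1 + Q)*(-13 + Q)))
D(u(-5, -6))*(-992 - 27) = √(-13 + (-5)² - 11*(-5))*(-992 - 27) = √(-13 + 25 + 55)*(-1019) = √67*(-1019) = -1019*√67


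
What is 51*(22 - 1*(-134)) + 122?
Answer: 8078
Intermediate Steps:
51*(22 - 1*(-134)) + 122 = 51*(22 + 134) + 122 = 51*156 + 122 = 7956 + 122 = 8078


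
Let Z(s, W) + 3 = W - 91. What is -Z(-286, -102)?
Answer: 196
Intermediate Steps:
Z(s, W) = -94 + W (Z(s, W) = -3 + (W - 91) = -3 + (-91 + W) = -94 + W)
-Z(-286, -102) = -(-94 - 102) = -1*(-196) = 196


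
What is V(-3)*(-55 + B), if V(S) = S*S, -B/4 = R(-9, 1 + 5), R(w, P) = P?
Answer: -711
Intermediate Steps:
B = -24 (B = -4*(1 + 5) = -4*6 = -24)
V(S) = S²
V(-3)*(-55 + B) = (-3)²*(-55 - 24) = 9*(-79) = -711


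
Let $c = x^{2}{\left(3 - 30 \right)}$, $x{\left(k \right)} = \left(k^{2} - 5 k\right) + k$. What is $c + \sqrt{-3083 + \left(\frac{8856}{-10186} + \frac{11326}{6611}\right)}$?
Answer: $700569 + \frac{i \sqrt{28876924947855237}}{3060893} \approx 7.0057 \cdot 10^{5} + 55.517 i$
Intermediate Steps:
$x{\left(k \right)} = k^{2} - 4 k$
$c = 700569$ ($c = \left(\left(3 - 30\right) \left(-4 + \left(3 - 30\right)\right)\right)^{2} = \left(- 27 \left(-4 - 27\right)\right)^{2} = \left(\left(-27\right) \left(-31\right)\right)^{2} = 837^{2} = 700569$)
$c + \sqrt{-3083 + \left(\frac{8856}{-10186} + \frac{11326}{6611}\right)} = 700569 + \sqrt{-3083 + \left(\frac{8856}{-10186} + \frac{11326}{6611}\right)} = 700569 + \sqrt{-3083 + \left(8856 \left(- \frac{1}{10186}\right) + 11326 \cdot \frac{1}{6611}\right)} = 700569 + \sqrt{-3083 + \left(- \frac{4428}{5093} + \frac{11326}{6611}\right)} = 700569 + \sqrt{-3083 + \frac{2582710}{3060893}} = 700569 + \sqrt{- \frac{9434150409}{3060893}} = 700569 + \frac{i \sqrt{28876924947855237}}{3060893}$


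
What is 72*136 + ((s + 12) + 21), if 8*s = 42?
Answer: 39321/4 ≈ 9830.3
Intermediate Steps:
s = 21/4 (s = (⅛)*42 = 21/4 ≈ 5.2500)
72*136 + ((s + 12) + 21) = 72*136 + ((21/4 + 12) + 21) = 9792 + (69/4 + 21) = 9792 + 153/4 = 39321/4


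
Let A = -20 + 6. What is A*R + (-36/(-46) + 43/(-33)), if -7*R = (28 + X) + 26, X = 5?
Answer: 89167/759 ≈ 117.48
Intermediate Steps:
R = -59/7 (R = -((28 + 5) + 26)/7 = -(33 + 26)/7 = -⅐*59 = -59/7 ≈ -8.4286)
A = -14
A*R + (-36/(-46) + 43/(-33)) = -14*(-59/7) + (-36/(-46) + 43/(-33)) = 118 + (-36*(-1/46) + 43*(-1/33)) = 118 + (18/23 - 43/33) = 118 - 395/759 = 89167/759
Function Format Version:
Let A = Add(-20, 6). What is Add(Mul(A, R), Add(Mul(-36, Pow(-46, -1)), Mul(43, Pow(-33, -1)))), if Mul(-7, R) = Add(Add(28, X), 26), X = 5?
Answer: Rational(89167, 759) ≈ 117.48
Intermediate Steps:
R = Rational(-59, 7) (R = Mul(Rational(-1, 7), Add(Add(28, 5), 26)) = Mul(Rational(-1, 7), Add(33, 26)) = Mul(Rational(-1, 7), 59) = Rational(-59, 7) ≈ -8.4286)
A = -14
Add(Mul(A, R), Add(Mul(-36, Pow(-46, -1)), Mul(43, Pow(-33, -1)))) = Add(Mul(-14, Rational(-59, 7)), Add(Mul(-36, Pow(-46, -1)), Mul(43, Pow(-33, -1)))) = Add(118, Add(Mul(-36, Rational(-1, 46)), Mul(43, Rational(-1, 33)))) = Add(118, Add(Rational(18, 23), Rational(-43, 33))) = Add(118, Rational(-395, 759)) = Rational(89167, 759)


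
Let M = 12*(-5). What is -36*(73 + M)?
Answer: -468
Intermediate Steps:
M = -60
-36*(73 + M) = -36*(73 - 60) = -36*13 = -468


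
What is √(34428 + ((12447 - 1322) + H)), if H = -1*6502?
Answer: 3*√4339 ≈ 197.61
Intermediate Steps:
H = -6502
√(34428 + ((12447 - 1322) + H)) = √(34428 + ((12447 - 1322) - 6502)) = √(34428 + (11125 - 6502)) = √(34428 + 4623) = √39051 = 3*√4339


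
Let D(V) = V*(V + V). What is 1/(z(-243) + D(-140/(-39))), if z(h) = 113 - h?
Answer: 1521/580676 ≈ 0.0026194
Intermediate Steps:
D(V) = 2*V² (D(V) = V*(2*V) = 2*V²)
1/(z(-243) + D(-140/(-39))) = 1/((113 - 1*(-243)) + 2*(-140/(-39))²) = 1/((113 + 243) + 2*(-140*(-1)/39)²) = 1/(356 + 2*(-1*(-140/39))²) = 1/(356 + 2*(140/39)²) = 1/(356 + 2*(19600/1521)) = 1/(356 + 39200/1521) = 1/(580676/1521) = 1521/580676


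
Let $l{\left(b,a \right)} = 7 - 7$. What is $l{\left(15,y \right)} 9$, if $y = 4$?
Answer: $0$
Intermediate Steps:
$l{\left(b,a \right)} = 0$ ($l{\left(b,a \right)} = 7 - 7 = 0$)
$l{\left(15,y \right)} 9 = 0 \cdot 9 = 0$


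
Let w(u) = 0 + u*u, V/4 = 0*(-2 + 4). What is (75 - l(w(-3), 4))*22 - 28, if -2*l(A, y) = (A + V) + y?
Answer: 1765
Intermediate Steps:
V = 0 (V = 4*(0*(-2 + 4)) = 4*(0*2) = 4*0 = 0)
w(u) = u² (w(u) = 0 + u² = u²)
l(A, y) = -A/2 - y/2 (l(A, y) = -((A + 0) + y)/2 = -(A + y)/2 = -A/2 - y/2)
(75 - l(w(-3), 4))*22 - 28 = (75 - (-½*(-3)² - ½*4))*22 - 28 = (75 - (-½*9 - 2))*22 - 28 = (75 - (-9/2 - 2))*22 - 28 = (75 - 1*(-13/2))*22 - 28 = (75 + 13/2)*22 - 28 = (163/2)*22 - 28 = 1793 - 28 = 1765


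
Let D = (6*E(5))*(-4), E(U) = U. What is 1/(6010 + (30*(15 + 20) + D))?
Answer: 1/6940 ≈ 0.00014409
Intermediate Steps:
D = -120 (D = (6*5)*(-4) = 30*(-4) = -120)
1/(6010 + (30*(15 + 20) + D)) = 1/(6010 + (30*(15 + 20) - 120)) = 1/(6010 + (30*35 - 120)) = 1/(6010 + (1050 - 120)) = 1/(6010 + 930) = 1/6940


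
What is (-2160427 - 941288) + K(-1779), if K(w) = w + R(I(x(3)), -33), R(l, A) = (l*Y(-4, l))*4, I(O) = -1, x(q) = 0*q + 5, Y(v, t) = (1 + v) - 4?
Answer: -3103466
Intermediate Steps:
Y(v, t) = -3 + v
x(q) = 5 (x(q) = 0 + 5 = 5)
R(l, A) = -28*l (R(l, A) = (l*(-3 - 4))*4 = (l*(-7))*4 = -7*l*4 = -28*l)
K(w) = 28 + w (K(w) = w - 28*(-1) = w + 28 = 28 + w)
(-2160427 - 941288) + K(-1779) = (-2160427 - 941288) + (28 - 1779) = -3101715 - 1751 = -3103466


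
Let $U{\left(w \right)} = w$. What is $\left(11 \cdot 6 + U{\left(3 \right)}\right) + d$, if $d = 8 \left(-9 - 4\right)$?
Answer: $-35$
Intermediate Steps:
$d = -104$ ($d = 8 \left(-13\right) = -104$)
$\left(11 \cdot 6 + U{\left(3 \right)}\right) + d = \left(11 \cdot 6 + 3\right) - 104 = \left(66 + 3\right) - 104 = 69 - 104 = -35$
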